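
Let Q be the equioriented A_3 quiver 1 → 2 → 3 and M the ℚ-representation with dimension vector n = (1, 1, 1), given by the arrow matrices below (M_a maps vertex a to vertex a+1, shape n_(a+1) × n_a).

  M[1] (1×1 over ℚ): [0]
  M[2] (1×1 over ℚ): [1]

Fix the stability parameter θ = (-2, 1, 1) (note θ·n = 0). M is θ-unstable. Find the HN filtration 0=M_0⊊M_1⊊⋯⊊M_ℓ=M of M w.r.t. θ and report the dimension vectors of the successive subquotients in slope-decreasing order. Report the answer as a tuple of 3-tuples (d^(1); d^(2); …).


Interval decomposition of M: I[1,1], I[2,3].
HN type (ℓ=2): μ^(1)=1; μ^(2)=-2

((0, 1, 1); (1, 0, 0))


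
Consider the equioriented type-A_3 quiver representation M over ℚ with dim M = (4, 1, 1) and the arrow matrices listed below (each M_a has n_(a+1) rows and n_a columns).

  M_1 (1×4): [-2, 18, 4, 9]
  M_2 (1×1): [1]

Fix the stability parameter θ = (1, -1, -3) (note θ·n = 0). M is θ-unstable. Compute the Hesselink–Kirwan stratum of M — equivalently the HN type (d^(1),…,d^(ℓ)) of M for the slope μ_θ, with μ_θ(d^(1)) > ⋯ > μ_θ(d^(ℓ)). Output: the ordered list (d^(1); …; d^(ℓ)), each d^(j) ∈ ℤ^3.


Interval decomposition of M: I[1,1]^3, I[1,3].
HN type (ℓ=2): μ^(1)=1; μ^(2)=-1

((3, 0, 0); (1, 1, 1))


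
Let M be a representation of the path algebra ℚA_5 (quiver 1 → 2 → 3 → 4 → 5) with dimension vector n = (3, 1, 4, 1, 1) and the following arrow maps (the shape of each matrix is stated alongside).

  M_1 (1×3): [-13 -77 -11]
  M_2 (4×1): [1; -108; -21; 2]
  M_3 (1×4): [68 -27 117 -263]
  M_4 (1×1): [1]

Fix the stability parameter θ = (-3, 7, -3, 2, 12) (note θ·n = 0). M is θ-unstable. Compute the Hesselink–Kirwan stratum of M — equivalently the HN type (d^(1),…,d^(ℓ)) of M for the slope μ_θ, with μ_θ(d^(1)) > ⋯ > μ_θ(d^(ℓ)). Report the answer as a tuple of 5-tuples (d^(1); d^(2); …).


Barcode: M ≅ I[1,1]^2, I[1,5], I[3,3]^3. HN layers by μ_θ (3 steps, strictly decreasing):
  μ^(1)=12; μ^(2)=2; μ^(3)=-3

((0, 0, 0, 0, 1); (0, 1, 1, 1, 0); (3, 0, 3, 0, 0))


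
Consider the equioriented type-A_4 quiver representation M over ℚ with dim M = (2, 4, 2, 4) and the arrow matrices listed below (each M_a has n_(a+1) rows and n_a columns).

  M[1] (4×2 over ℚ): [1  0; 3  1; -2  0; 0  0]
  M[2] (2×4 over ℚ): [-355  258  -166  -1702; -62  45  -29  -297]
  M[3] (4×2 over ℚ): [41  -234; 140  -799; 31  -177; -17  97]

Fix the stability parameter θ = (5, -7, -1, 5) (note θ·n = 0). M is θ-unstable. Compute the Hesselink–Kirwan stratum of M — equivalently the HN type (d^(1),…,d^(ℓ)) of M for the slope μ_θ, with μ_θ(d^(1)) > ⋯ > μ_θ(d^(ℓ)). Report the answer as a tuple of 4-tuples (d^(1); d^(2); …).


Barcode: M ≅ I[1,4]^2, I[2,2]^2, I[4,4]^2. HN layers by μ_θ (3 steps, strictly decreasing):
  μ^(1)=5; μ^(2)=-1; μ^(3)=-7

((0, 0, 0, 4); (2, 2, 2, 0); (0, 2, 0, 0))


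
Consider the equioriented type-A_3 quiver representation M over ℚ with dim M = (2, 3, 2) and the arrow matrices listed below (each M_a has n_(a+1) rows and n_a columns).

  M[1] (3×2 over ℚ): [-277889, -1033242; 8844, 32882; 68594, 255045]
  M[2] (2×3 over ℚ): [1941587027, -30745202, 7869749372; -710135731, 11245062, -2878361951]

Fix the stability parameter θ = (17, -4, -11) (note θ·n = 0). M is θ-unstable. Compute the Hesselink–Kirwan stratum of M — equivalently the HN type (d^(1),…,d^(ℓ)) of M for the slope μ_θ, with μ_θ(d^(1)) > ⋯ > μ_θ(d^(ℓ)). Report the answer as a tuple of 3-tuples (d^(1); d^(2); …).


Via rank(M_{q-1}∘⋯∘M_p): M ≅ I[1,3]^2, I[2,2].
μ_θ-semistable layers: μ^(1)=2/3; μ^(2)=-4

((2, 2, 2); (0, 1, 0))


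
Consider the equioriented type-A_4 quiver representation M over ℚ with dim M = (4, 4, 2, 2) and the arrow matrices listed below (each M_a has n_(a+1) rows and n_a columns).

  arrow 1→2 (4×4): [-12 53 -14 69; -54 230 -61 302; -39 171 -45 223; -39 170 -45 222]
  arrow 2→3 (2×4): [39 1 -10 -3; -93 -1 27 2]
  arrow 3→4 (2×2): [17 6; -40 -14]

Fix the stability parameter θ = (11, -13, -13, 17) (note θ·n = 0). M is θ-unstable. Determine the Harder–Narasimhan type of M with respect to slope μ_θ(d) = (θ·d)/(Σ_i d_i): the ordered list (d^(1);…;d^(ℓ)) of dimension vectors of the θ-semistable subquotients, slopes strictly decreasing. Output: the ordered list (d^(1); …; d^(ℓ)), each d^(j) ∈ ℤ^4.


Interval decomposition of M: I[1,1], I[1,2], I[1,4]^2, I[2,2].
HN type (ℓ=5): μ^(1)=17; μ^(2)=11; μ^(3)=-1; μ^(4)=-5; μ^(5)=-13

((0, 0, 0, 2); (1, 0, 0, 0); (1, 1, 0, 0); (2, 2, 2, 0); (0, 1, 0, 0))


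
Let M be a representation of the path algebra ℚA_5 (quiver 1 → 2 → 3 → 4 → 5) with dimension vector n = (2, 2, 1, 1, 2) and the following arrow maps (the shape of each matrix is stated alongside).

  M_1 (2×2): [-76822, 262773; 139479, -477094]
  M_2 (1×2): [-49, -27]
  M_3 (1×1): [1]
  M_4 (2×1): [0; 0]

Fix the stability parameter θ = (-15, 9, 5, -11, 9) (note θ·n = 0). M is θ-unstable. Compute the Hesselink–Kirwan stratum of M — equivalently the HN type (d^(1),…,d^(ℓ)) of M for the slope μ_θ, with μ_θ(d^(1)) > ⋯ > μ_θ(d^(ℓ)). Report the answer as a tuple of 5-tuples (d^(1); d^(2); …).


Interval decomposition of M: I[1,2], I[1,4], I[5,5]^2.
HN type (ℓ=3): μ^(1)=9; μ^(2)=1; μ^(3)=-15

((0, 1, 0, 0, 2); (0, 1, 1, 1, 0); (2, 0, 0, 0, 0))


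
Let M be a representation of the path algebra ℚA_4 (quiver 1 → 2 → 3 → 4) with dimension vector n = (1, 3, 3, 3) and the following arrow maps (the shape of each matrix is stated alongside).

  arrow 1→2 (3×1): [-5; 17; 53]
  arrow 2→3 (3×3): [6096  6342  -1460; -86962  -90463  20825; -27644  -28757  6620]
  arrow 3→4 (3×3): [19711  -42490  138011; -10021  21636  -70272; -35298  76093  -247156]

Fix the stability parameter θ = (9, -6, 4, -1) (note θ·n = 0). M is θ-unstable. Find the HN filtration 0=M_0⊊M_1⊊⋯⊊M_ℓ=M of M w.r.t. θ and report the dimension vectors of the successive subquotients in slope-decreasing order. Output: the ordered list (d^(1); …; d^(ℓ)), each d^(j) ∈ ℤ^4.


Barcode: M ≅ I[1,4], I[2,2], I[2,4], I[3,4]. HN layers by μ_θ (2 steps, strictly decreasing):
  μ^(1)=3/2; μ^(2)=-6

((1, 1, 3, 3); (0, 2, 0, 0))


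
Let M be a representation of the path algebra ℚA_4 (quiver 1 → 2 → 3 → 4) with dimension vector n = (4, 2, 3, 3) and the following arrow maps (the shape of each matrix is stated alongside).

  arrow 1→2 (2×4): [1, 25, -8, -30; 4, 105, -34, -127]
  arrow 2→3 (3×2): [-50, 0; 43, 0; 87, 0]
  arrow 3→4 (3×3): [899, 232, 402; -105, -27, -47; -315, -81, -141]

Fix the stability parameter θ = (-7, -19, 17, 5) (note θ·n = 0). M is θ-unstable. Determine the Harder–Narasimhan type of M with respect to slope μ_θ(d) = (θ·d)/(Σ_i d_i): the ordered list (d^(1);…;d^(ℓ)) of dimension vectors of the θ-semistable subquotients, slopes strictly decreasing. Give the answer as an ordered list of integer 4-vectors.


Barcode: M ≅ I[1,1]^2, I[1,2], I[1,3], I[3,4]^2, I[4,4]. HN layers by μ_θ (5 steps, strictly decreasing):
  μ^(1)=17; μ^(2)=11; μ^(3)=5; μ^(4)=-7; μ^(5)=-13

((0, 0, 1, 0); (0, 0, 2, 2); (0, 0, 0, 1); (2, 0, 0, 0); (2, 2, 0, 0))


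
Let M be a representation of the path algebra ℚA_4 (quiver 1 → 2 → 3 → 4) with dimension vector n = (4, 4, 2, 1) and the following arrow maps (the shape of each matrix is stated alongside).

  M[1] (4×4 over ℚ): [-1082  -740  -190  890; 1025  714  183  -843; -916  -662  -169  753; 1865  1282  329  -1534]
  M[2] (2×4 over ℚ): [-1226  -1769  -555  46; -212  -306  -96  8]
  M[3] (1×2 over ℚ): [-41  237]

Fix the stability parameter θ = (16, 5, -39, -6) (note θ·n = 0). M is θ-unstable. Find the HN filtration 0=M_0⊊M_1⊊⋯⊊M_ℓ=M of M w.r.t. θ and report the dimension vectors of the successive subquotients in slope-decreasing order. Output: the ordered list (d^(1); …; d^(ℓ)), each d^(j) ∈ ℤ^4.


Interval decomposition of M: I[1,1], I[1,2], I[1,3], I[1,4], I[2,2].
HN type (ℓ=4): μ^(1)=16; μ^(2)=21/2; μ^(3)=5; μ^(4)=-6

((1, 0, 0, 0); (1, 1, 0, 0); (0, 1, 0, 0); (2, 2, 2, 1))


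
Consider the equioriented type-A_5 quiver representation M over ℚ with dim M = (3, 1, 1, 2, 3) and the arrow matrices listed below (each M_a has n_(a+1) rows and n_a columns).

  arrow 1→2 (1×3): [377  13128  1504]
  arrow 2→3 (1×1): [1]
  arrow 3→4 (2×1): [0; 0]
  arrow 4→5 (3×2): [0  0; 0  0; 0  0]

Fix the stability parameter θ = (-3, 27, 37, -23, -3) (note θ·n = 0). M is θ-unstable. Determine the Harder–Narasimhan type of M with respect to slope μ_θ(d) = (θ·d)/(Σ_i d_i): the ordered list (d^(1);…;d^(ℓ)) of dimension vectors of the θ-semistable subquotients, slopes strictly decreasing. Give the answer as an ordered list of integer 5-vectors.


Barcode: M ≅ I[1,1]^2, I[1,3], I[4,4]^2, I[5,5]^3. HN layers by μ_θ (4 steps, strictly decreasing):
  μ^(1)=37; μ^(2)=27; μ^(3)=-3; μ^(4)=-23

((0, 0, 1, 0, 0); (0, 1, 0, 0, 0); (3, 0, 0, 0, 3); (0, 0, 0, 2, 0))


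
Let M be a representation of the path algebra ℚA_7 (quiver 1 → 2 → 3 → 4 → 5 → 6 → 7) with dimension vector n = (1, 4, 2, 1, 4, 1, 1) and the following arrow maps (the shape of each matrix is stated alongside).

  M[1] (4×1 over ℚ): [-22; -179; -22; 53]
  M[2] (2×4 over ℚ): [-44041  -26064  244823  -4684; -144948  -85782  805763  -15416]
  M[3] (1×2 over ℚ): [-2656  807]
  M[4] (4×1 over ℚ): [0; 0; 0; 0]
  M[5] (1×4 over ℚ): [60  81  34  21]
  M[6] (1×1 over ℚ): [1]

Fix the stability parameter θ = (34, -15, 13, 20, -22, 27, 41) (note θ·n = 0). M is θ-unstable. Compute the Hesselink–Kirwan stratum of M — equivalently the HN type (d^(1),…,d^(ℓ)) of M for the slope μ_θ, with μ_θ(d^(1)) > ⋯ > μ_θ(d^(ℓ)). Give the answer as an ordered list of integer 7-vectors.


Interval decomposition of M: I[1,2], I[2,2], I[2,3], I[2,4], I[5,5]^3, I[5,7].
HN type (ℓ=7): μ^(1)=41; μ^(2)=27; μ^(3)=20; μ^(4)=13; μ^(5)=19/2; μ^(6)=-15; μ^(7)=-22

((0, 0, 0, 0, 0, 0, 1); (0, 0, 0, 0, 0, 1, 0); (0, 0, 0, 1, 0, 0, 0); (0, 0, 2, 0, 0, 0, 0); (1, 1, 0, 0, 0, 0, 0); (0, 3, 0, 0, 0, 0, 0); (0, 0, 0, 0, 4, 0, 0))


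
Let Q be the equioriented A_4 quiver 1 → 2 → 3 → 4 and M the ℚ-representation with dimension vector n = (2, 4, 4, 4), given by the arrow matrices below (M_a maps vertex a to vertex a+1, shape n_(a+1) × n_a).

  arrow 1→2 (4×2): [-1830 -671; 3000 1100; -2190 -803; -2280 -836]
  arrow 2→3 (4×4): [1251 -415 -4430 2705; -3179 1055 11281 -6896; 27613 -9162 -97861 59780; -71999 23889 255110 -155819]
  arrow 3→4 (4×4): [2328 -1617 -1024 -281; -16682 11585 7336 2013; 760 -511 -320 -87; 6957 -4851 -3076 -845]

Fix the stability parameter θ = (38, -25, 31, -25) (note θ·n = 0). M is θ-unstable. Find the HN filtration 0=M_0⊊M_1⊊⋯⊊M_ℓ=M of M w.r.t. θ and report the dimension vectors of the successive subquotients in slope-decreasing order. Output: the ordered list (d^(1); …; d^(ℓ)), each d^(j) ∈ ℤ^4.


Via rank(M_{q-1}∘⋯∘M_p): M ≅ I[1,1], I[1,4], I[2,3]^2, I[2,4], I[4,4]^2.
μ_θ-semistable layers: μ^(1)=38; μ^(2)=31; μ^(3)=19/4; μ^(4)=3; μ^(5)=-25

((1, 0, 0, 0); (0, 0, 2, 0); (1, 1, 1, 1); (0, 0, 1, 1); (0, 3, 0, 2))


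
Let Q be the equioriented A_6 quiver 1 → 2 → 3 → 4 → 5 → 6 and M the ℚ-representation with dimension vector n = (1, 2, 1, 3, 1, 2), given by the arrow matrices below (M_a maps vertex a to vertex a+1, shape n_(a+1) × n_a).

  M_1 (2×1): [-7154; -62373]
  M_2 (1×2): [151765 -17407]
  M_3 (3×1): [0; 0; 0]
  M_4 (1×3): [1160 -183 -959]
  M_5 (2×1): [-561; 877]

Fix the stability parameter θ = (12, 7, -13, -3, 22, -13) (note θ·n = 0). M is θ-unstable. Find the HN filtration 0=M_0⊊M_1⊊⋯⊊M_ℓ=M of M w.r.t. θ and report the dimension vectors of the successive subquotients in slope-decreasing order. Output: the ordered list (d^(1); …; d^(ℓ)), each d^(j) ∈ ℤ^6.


Barcode: M ≅ I[1,3], I[2,2], I[4,4]^2, I[4,6], I[6,6]. HN layers by μ_θ (5 steps, strictly decreasing):
  μ^(1)=7; μ^(2)=9/2; μ^(3)=2; μ^(4)=-3; μ^(5)=-13

((0, 1, 0, 0, 0, 0); (0, 0, 0, 0, 1, 1); (1, 1, 1, 0, 0, 0); (0, 0, 0, 3, 0, 0); (0, 0, 0, 0, 0, 1))


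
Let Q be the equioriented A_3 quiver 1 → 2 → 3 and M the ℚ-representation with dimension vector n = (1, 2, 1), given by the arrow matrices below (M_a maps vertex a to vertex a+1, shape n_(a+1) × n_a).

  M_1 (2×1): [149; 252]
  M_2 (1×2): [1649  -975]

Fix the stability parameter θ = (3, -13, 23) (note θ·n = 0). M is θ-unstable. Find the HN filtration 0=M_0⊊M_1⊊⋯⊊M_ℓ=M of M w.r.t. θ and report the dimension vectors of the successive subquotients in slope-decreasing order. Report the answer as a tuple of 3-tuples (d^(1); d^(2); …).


Interval decomposition of M: I[1,3], I[2,2].
HN type (ℓ=3): μ^(1)=23; μ^(2)=-5; μ^(3)=-13

((0, 0, 1); (1, 1, 0); (0, 1, 0))


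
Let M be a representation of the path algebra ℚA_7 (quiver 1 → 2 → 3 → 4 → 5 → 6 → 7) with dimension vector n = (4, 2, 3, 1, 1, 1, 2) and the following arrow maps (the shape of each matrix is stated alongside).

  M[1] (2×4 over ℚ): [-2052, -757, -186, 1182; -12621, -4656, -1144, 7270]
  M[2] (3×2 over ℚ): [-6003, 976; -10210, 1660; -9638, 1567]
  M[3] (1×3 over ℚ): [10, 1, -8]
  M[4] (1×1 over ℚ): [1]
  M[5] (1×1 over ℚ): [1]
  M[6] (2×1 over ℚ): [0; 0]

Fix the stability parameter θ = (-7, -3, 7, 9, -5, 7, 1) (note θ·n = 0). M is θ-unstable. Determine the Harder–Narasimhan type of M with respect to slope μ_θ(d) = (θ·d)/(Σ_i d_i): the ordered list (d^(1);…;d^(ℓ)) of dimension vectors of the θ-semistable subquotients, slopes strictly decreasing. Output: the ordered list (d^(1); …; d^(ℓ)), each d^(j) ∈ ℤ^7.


Barcode: M ≅ I[1,1]^2, I[1,3], I[1,6], I[3,3], I[7,7]^2. HN layers by μ_θ (5 steps, strictly decreasing):
  μ^(1)=7; μ^(2)=11/3; μ^(3)=1; μ^(4)=-3; μ^(5)=-7

((0, 0, 2, 0, 0, 1, 0); (0, 0, 1, 1, 1, 0, 0); (0, 0, 0, 0, 0, 0, 2); (0, 2, 0, 0, 0, 0, 0); (4, 0, 0, 0, 0, 0, 0))


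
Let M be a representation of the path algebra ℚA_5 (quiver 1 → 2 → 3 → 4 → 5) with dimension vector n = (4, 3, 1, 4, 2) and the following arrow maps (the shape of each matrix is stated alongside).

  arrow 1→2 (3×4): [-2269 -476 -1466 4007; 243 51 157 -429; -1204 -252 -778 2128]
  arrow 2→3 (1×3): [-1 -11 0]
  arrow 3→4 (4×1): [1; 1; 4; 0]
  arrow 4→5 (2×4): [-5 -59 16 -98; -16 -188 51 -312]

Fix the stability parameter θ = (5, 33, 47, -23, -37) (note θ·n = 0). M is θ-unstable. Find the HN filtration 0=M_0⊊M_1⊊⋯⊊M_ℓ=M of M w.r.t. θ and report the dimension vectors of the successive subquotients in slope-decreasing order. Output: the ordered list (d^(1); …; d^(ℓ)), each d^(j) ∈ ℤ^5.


Via rank(M_{q-1}∘⋯∘M_p): M ≅ I[1,1], I[1,2]^2, I[1,4], I[4,4], I[4,5]^2.
μ_θ-semistable layers: μ^(1)=33; μ^(2)=19; μ^(3)=5; μ^(4)=-23; μ^(5)=-30

((0, 2, 0, 0, 0); (0, 1, 1, 1, 0); (4, 0, 0, 0, 0); (0, 0, 0, 1, 0); (0, 0, 0, 2, 2))


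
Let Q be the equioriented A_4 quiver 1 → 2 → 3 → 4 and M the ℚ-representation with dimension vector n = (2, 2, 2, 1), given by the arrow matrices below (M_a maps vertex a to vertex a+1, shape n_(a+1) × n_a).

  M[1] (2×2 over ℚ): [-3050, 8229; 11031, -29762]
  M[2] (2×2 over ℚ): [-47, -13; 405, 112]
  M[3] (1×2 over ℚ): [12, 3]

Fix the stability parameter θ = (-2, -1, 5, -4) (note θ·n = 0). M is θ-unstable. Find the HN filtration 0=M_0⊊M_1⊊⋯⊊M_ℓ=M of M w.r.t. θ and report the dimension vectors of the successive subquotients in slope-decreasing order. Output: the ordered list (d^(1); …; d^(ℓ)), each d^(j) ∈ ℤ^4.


Barcode: M ≅ I[1,3], I[1,4]. HN layers by μ_θ (4 steps, strictly decreasing):
  μ^(1)=5; μ^(2)=1/2; μ^(3)=-1; μ^(4)=-2

((0, 0, 1, 0); (0, 0, 1, 1); (0, 2, 0, 0); (2, 0, 0, 0))


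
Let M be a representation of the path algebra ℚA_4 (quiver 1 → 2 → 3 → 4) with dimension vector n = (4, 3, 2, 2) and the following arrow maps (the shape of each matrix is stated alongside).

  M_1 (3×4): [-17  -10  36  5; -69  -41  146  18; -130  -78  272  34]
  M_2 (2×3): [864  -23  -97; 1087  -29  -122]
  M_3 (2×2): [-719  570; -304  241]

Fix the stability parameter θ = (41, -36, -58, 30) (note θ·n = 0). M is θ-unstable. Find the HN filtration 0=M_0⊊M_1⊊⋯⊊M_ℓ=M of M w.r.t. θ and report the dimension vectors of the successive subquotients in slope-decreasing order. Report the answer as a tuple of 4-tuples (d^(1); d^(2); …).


Barcode: M ≅ I[1,1], I[1,2], I[1,4]^2. HN layers by μ_θ (4 steps, strictly decreasing):
  μ^(1)=41; μ^(2)=30; μ^(3)=5/2; μ^(4)=-53/3

((1, 0, 0, 0); (0, 0, 0, 2); (1, 1, 0, 0); (2, 2, 2, 0))


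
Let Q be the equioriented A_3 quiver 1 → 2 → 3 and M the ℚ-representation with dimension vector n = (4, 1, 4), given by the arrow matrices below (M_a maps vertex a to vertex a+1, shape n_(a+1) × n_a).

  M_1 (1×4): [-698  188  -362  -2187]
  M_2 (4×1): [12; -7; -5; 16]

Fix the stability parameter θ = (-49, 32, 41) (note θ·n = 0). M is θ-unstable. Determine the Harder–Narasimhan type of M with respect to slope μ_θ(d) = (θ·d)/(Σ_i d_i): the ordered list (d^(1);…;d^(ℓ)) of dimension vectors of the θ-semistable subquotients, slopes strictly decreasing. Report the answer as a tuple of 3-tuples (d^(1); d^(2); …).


Via rank(M_{q-1}∘⋯∘M_p): M ≅ I[1,1]^3, I[1,3], I[3,3]^3.
μ_θ-semistable layers: μ^(1)=41; μ^(2)=32; μ^(3)=-49

((0, 0, 4); (0, 1, 0); (4, 0, 0))


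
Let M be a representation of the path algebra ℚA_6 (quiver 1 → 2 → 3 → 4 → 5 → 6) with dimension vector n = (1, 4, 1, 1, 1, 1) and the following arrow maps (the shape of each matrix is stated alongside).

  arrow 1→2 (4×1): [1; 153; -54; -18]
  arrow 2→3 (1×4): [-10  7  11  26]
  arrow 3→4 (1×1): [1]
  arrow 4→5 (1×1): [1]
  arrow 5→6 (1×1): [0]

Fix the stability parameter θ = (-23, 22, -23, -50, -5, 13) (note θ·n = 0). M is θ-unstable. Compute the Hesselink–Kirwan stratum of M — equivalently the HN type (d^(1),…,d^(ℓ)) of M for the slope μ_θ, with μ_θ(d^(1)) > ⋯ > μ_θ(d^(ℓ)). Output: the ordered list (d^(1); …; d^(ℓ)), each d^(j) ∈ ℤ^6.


Interval decomposition of M: I[1,5], I[2,2]^3, I[6,6].
HN type (ℓ=5): μ^(1)=22; μ^(2)=13; μ^(3)=-5; μ^(4)=-17; μ^(5)=-23

((0, 3, 0, 0, 0, 0); (0, 0, 0, 0, 0, 1); (0, 0, 0, 0, 1, 0); (0, 1, 1, 1, 0, 0); (1, 0, 0, 0, 0, 0))


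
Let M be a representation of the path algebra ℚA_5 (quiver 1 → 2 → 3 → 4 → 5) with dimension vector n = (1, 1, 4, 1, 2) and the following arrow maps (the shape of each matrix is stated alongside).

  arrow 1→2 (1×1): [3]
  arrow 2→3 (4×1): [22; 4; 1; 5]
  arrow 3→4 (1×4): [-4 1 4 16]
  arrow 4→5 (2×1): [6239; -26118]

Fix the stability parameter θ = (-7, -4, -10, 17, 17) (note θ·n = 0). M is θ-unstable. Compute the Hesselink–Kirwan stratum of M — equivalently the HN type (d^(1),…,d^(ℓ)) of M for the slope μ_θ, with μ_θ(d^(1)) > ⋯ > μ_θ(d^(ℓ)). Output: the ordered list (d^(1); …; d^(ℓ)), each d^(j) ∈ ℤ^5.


Barcode: M ≅ I[1,3], I[3,3]^2, I[3,5], I[5,5]. HN layers by μ_θ (3 steps, strictly decreasing):
  μ^(1)=17; μ^(2)=-7; μ^(3)=-10

((0, 0, 0, 1, 2); (1, 1, 1, 0, 0); (0, 0, 3, 0, 0))


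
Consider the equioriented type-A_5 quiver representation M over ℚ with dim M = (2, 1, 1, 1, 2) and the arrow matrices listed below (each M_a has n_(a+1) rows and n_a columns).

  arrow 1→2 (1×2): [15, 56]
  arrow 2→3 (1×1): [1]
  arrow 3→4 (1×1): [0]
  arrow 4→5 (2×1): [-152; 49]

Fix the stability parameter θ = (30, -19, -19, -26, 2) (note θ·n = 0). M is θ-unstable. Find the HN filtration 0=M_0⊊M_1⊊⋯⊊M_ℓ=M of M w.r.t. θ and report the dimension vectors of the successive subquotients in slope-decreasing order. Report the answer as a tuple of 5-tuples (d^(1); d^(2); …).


Via rank(M_{q-1}∘⋯∘M_p): M ≅ I[1,1], I[1,3], I[4,5], I[5,5].
μ_θ-semistable layers: μ^(1)=30; μ^(2)=2; μ^(3)=-8/3; μ^(4)=-26

((1, 0, 0, 0, 0); (0, 0, 0, 0, 2); (1, 1, 1, 0, 0); (0, 0, 0, 1, 0))


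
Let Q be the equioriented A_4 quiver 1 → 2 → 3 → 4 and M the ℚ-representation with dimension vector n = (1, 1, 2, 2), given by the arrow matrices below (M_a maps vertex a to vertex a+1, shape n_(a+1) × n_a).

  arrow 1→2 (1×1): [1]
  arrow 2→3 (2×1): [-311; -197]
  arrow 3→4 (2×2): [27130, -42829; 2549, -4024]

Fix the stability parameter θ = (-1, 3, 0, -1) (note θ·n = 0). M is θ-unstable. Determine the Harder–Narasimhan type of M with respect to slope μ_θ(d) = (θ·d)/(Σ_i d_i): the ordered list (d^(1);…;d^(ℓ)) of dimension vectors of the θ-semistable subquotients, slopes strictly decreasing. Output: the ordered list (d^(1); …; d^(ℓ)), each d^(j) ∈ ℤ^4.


Via rank(M_{q-1}∘⋯∘M_p): M ≅ I[1,4], I[3,4].
μ_θ-semistable layers: μ^(1)=2/3; μ^(2)=-1/2; μ^(3)=-1

((0, 1, 1, 1); (0, 0, 1, 1); (1, 0, 0, 0))


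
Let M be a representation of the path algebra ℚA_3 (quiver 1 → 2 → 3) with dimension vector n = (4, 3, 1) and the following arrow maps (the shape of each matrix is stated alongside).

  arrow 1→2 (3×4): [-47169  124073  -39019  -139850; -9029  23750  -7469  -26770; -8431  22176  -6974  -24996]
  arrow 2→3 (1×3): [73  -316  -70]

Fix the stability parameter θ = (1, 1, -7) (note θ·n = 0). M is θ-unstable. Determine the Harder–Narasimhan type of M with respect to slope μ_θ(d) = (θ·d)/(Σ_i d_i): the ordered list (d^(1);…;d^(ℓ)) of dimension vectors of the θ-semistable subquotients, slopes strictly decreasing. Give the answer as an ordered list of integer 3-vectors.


Interval decomposition of M: I[1,1], I[1,2]^2, I[1,3].
HN type (ℓ=2): μ^(1)=1; μ^(2)=-5/3

((3, 2, 0); (1, 1, 1))


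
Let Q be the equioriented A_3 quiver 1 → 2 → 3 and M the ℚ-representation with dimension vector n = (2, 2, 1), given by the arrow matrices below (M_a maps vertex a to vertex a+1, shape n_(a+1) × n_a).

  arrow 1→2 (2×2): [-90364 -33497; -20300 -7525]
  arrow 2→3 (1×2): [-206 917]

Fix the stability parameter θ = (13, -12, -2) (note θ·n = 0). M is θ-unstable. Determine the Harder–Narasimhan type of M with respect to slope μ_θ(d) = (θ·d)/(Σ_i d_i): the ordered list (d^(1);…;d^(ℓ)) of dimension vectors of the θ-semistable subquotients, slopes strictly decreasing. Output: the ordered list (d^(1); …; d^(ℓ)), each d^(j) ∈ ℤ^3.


Barcode: M ≅ I[1,1], I[1,3], I[2,2]. HN layers by μ_θ (3 steps, strictly decreasing):
  μ^(1)=13; μ^(2)=-1/3; μ^(3)=-12

((1, 0, 0); (1, 1, 1); (0, 1, 0))


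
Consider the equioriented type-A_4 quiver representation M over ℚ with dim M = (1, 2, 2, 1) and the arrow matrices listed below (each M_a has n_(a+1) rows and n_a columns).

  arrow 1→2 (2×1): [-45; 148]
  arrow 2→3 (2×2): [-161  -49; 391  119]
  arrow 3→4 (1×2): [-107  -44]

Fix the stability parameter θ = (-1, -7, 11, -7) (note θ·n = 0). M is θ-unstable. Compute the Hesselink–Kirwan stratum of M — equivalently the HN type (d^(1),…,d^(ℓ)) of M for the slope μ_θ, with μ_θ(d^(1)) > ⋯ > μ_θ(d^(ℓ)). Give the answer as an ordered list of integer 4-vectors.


Interval decomposition of M: I[1,4], I[2,2], I[3,3].
HN type (ℓ=4): μ^(1)=11; μ^(2)=2; μ^(3)=-4; μ^(4)=-7

((0, 0, 1, 0); (0, 0, 1, 1); (1, 1, 0, 0); (0, 1, 0, 0))


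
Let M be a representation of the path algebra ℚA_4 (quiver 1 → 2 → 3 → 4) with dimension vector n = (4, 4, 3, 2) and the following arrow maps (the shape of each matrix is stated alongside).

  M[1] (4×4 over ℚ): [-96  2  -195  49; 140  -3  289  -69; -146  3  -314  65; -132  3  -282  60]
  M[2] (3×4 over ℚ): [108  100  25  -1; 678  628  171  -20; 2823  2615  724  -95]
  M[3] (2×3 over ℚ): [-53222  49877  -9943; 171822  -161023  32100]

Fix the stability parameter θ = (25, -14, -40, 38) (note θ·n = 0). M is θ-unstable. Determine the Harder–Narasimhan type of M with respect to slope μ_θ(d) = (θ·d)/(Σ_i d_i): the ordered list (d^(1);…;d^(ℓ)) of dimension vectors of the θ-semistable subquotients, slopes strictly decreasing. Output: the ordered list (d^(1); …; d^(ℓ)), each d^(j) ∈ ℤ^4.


Via rank(M_{q-1}∘⋯∘M_p): M ≅ I[1,1], I[1,2], I[1,3], I[1,4], I[2,4].
μ_θ-semistable layers: μ^(1)=38; μ^(2)=25; μ^(3)=11/2; μ^(4)=-29/3; μ^(5)=-27

((0, 0, 0, 2); (1, 0, 0, 0); (1, 1, 0, 0); (2, 2, 2, 0); (0, 1, 1, 0))


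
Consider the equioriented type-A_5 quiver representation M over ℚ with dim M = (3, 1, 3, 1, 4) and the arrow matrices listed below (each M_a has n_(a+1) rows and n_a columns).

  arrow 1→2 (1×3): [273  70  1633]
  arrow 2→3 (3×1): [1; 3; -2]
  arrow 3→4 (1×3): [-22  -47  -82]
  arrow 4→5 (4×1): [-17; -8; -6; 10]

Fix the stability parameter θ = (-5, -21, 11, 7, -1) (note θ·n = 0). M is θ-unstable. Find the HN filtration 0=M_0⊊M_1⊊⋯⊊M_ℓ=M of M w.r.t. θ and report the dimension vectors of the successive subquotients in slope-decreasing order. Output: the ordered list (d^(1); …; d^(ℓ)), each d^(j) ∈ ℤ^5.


Barcode: M ≅ I[1,1]^2, I[1,5], I[3,3]^2, I[5,5]^3. HN layers by μ_θ (5 steps, strictly decreasing):
  μ^(1)=11; μ^(2)=17/3; μ^(3)=-1; μ^(4)=-5; μ^(5)=-13

((0, 0, 2, 0, 0); (0, 0, 1, 1, 1); (0, 0, 0, 0, 3); (2, 0, 0, 0, 0); (1, 1, 0, 0, 0))


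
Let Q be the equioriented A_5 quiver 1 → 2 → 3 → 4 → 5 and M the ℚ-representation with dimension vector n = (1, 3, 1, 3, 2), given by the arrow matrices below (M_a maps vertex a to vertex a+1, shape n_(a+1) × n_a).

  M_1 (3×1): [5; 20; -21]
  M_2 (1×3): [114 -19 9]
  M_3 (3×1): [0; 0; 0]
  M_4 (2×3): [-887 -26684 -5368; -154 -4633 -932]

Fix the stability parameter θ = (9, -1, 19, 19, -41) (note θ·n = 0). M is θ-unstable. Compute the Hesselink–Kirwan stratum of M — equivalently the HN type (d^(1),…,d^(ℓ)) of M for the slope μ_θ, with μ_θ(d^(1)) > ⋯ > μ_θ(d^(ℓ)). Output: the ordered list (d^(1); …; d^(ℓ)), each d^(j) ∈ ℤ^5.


Barcode: M ≅ I[1,3], I[2,2]^2, I[4,4], I[4,5]^2. HN layers by μ_θ (4 steps, strictly decreasing):
  μ^(1)=19; μ^(2)=4; μ^(3)=-1; μ^(4)=-11

((0, 0, 1, 1, 0); (1, 1, 0, 0, 0); (0, 2, 0, 0, 0); (0, 0, 0, 2, 2))


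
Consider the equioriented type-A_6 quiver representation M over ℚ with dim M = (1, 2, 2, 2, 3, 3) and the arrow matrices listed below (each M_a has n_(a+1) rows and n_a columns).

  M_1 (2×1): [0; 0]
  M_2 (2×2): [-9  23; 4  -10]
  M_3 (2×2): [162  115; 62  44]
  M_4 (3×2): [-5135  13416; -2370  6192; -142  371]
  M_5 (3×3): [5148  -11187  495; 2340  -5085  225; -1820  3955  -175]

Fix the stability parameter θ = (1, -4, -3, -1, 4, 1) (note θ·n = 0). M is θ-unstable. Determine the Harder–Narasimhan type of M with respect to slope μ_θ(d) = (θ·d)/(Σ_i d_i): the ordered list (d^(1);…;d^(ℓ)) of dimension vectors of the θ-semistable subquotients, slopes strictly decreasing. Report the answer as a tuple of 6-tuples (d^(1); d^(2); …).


Interval decomposition of M: I[1,1], I[2,5], I[2,6], I[5,5], I[6,6]^2.
HN type (ℓ=6): μ^(1)=4; μ^(2)=5/2; μ^(3)=1; μ^(4)=-1; μ^(5)=-3; μ^(6)=-4

((0, 0, 0, 0, 2, 0); (0, 0, 0, 0, 1, 1); (1, 0, 0, 0, 0, 2); (0, 0, 0, 2, 0, 0); (0, 0, 2, 0, 0, 0); (0, 2, 0, 0, 0, 0))


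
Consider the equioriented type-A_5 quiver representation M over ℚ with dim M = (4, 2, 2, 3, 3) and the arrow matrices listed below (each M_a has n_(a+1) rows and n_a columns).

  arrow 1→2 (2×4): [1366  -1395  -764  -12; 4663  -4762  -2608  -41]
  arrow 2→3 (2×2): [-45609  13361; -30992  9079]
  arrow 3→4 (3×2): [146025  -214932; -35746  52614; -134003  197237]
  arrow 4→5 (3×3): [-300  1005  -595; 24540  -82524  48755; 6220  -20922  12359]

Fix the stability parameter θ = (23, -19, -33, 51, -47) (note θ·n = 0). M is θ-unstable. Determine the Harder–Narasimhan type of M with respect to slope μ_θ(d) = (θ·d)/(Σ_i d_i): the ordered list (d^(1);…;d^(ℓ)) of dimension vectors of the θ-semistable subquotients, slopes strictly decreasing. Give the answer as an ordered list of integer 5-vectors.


Interval decomposition of M: I[1,1]^2, I[1,4], I[1,5], I[4,5], I[5,5].
HN type (ℓ=5): μ^(1)=51; μ^(2)=23; μ^(3)=2; μ^(4)=-29/3; μ^(5)=-47

((0, 0, 0, 1, 0); (2, 0, 0, 0, 0); (0, 0, 0, 2, 2); (2, 2, 2, 0, 0); (0, 0, 0, 0, 1))


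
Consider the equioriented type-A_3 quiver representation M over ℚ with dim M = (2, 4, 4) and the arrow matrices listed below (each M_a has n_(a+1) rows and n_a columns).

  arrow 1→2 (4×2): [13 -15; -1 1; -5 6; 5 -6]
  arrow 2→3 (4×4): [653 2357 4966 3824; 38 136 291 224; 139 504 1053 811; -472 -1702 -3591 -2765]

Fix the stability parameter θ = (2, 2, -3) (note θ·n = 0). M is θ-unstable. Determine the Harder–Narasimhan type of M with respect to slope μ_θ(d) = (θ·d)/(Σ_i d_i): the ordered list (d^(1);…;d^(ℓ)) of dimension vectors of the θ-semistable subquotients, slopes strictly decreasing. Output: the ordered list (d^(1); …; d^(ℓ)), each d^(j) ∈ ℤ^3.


Barcode: M ≅ I[1,3]^2, I[2,3]^2. HN layers by μ_θ (2 steps, strictly decreasing):
  μ^(1)=1/3; μ^(2)=-1/2

((2, 2, 2); (0, 2, 2))


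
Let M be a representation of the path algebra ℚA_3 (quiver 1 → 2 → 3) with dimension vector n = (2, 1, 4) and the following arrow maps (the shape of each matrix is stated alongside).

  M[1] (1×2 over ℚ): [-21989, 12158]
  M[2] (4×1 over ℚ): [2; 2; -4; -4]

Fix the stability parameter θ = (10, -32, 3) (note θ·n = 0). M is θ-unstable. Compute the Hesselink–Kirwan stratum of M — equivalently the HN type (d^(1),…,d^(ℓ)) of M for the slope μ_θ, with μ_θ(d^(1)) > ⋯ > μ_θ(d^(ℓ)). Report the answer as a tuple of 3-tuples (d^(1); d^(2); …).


Interval decomposition of M: I[1,1], I[1,3], I[3,3]^3.
HN type (ℓ=3): μ^(1)=10; μ^(2)=3; μ^(3)=-11

((1, 0, 0); (0, 0, 4); (1, 1, 0))


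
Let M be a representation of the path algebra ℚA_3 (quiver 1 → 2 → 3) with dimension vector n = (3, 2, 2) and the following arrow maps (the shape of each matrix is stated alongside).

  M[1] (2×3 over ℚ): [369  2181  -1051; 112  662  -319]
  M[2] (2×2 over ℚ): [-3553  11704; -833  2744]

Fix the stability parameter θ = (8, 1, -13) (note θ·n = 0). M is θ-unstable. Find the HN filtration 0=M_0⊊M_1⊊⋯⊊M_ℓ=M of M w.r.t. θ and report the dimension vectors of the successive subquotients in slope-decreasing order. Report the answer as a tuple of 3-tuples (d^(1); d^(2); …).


Interval decomposition of M: I[1,1], I[1,2], I[1,3], I[3,3].
HN type (ℓ=4): μ^(1)=8; μ^(2)=9/2; μ^(3)=-4/3; μ^(4)=-13

((1, 0, 0); (1, 1, 0); (1, 1, 1); (0, 0, 1))


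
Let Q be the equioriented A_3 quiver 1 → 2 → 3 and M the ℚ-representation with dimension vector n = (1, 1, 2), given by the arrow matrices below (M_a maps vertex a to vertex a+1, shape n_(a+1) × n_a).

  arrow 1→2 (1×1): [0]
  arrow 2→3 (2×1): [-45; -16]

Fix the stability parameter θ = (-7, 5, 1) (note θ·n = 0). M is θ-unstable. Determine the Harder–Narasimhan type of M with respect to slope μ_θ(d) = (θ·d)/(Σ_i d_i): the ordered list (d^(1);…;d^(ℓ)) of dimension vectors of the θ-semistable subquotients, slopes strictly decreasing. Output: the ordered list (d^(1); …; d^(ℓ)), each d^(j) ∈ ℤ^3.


Interval decomposition of M: I[1,1], I[2,3], I[3,3].
HN type (ℓ=3): μ^(1)=3; μ^(2)=1; μ^(3)=-7

((0, 1, 1); (0, 0, 1); (1, 0, 0))


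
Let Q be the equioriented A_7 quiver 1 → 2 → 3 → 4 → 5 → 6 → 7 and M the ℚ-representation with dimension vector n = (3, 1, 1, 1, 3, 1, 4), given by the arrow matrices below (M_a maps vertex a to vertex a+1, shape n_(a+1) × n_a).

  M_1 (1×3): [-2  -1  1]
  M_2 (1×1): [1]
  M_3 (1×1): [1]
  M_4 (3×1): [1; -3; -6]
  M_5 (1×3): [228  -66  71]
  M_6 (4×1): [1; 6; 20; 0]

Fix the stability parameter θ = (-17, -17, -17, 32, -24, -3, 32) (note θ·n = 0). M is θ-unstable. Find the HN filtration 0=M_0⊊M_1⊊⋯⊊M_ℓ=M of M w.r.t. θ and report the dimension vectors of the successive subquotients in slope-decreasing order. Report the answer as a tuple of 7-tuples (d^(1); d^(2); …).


Via rank(M_{q-1}∘⋯∘M_p): M ≅ I[1,1]^2, I[1,5], I[5,5], I[5,7], I[7,7]^3.
μ_θ-semistable layers: μ^(1)=32; μ^(2)=4; μ^(3)=-3; μ^(4)=-17; μ^(5)=-24

((0, 0, 0, 0, 0, 0, 4); (0, 0, 0, 1, 1, 0, 0); (0, 0, 0, 0, 0, 1, 0); (3, 1, 1, 0, 0, 0, 0); (0, 0, 0, 0, 2, 0, 0))


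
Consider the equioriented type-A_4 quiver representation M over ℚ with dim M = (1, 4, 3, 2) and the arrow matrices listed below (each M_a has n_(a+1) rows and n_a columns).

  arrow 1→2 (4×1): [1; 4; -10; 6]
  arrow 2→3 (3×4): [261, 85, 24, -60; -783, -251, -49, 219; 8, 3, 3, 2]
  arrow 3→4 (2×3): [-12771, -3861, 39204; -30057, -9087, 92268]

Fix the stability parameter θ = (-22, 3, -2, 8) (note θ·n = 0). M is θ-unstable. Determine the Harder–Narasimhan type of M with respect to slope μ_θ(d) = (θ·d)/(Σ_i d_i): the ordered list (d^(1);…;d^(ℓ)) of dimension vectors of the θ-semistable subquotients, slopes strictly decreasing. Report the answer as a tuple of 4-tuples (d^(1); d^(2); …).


Via rank(M_{q-1}∘⋯∘M_p): M ≅ I[1,3], I[2,2], I[2,3], I[2,4], I[4,4].
μ_θ-semistable layers: μ^(1)=8; μ^(2)=3; μ^(3)=1/2; μ^(4)=-22

((0, 0, 0, 2); (0, 1, 0, 0); (0, 3, 3, 0); (1, 0, 0, 0))


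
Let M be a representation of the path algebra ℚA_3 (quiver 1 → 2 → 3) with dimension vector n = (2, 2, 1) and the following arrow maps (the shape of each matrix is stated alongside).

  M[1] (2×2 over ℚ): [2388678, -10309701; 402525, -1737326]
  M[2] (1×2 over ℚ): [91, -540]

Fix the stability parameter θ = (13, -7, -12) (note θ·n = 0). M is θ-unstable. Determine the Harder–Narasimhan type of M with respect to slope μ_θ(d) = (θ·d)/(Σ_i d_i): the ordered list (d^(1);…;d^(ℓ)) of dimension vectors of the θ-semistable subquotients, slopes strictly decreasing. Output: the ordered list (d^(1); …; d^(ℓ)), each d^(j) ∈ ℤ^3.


Via rank(M_{q-1}∘⋯∘M_p): M ≅ I[1,2], I[1,3].
μ_θ-semistable layers: μ^(1)=3; μ^(2)=-2

((1, 1, 0); (1, 1, 1))


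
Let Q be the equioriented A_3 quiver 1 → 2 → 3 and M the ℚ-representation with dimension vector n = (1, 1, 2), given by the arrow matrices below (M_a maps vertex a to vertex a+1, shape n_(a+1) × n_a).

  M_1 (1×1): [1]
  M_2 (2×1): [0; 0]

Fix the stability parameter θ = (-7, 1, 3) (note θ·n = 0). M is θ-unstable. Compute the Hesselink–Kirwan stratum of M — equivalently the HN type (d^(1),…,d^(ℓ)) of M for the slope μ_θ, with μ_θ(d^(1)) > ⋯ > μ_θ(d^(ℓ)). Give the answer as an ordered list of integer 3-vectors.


Via rank(M_{q-1}∘⋯∘M_p): M ≅ I[1,2], I[3,3]^2.
μ_θ-semistable layers: μ^(1)=3; μ^(2)=1; μ^(3)=-7

((0, 0, 2); (0, 1, 0); (1, 0, 0))


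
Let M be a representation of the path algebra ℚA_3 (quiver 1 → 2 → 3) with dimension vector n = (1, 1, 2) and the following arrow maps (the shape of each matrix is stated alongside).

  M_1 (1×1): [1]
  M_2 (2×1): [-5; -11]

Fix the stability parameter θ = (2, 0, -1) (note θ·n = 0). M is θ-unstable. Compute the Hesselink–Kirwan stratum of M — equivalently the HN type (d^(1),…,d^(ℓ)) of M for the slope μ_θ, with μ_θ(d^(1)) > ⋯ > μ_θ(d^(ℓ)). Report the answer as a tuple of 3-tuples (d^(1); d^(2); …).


Barcode: M ≅ I[1,3], I[3,3]. HN layers by μ_θ (2 steps, strictly decreasing):
  μ^(1)=1/3; μ^(2)=-1

((1, 1, 1); (0, 0, 1))


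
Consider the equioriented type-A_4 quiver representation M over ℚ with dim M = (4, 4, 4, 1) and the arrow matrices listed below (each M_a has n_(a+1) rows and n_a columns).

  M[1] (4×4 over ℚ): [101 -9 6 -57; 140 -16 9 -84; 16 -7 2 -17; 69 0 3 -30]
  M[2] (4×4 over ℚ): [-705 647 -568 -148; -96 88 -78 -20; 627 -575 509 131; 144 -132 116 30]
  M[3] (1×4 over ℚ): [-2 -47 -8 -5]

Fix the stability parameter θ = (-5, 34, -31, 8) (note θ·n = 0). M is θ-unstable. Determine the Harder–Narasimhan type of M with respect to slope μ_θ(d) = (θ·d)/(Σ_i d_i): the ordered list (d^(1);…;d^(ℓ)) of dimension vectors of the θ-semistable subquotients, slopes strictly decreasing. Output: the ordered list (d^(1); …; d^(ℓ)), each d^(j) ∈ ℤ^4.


Via rank(M_{q-1}∘⋯∘M_p): M ≅ I[1,1], I[1,2], I[1,3], I[1,4], I[2,3], I[3,3].
μ_θ-semistable layers: μ^(1)=34; μ^(2)=8; μ^(3)=3/2; μ^(4)=-5; μ^(5)=-31

((0, 1, 0, 0); (0, 0, 0, 1); (0, 3, 3, 0); (4, 0, 0, 0); (0, 0, 1, 0))


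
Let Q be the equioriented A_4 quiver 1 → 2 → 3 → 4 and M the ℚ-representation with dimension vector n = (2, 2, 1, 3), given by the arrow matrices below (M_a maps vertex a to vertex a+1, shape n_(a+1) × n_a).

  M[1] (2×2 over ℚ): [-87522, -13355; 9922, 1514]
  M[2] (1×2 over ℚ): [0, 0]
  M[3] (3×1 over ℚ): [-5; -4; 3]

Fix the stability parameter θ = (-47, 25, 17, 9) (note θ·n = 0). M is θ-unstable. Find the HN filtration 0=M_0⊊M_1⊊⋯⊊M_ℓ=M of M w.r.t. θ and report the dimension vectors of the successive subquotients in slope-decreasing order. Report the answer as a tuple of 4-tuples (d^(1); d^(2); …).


Interval decomposition of M: I[1,2]^2, I[3,4], I[4,4]^2.
HN type (ℓ=4): μ^(1)=25; μ^(2)=13; μ^(3)=9; μ^(4)=-47

((0, 2, 0, 0); (0, 0, 1, 1); (0, 0, 0, 2); (2, 0, 0, 0))


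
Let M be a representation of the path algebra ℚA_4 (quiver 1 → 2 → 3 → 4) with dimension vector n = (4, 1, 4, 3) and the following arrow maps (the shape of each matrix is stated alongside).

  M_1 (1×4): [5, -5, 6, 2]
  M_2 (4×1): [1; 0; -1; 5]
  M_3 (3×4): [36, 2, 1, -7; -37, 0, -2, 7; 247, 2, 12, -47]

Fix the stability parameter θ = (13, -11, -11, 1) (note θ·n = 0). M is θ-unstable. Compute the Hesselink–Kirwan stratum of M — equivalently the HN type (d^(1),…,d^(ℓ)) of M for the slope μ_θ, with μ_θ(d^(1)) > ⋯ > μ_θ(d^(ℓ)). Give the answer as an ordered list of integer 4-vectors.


Via rank(M_{q-1}∘⋯∘M_p): M ≅ I[1,1]^3, I[1,3], I[3,4]^3.
μ_θ-semistable layers: μ^(1)=13; μ^(2)=1; μ^(3)=-3; μ^(4)=-11

((3, 0, 0, 0); (0, 0, 0, 3); (1, 1, 1, 0); (0, 0, 3, 0))


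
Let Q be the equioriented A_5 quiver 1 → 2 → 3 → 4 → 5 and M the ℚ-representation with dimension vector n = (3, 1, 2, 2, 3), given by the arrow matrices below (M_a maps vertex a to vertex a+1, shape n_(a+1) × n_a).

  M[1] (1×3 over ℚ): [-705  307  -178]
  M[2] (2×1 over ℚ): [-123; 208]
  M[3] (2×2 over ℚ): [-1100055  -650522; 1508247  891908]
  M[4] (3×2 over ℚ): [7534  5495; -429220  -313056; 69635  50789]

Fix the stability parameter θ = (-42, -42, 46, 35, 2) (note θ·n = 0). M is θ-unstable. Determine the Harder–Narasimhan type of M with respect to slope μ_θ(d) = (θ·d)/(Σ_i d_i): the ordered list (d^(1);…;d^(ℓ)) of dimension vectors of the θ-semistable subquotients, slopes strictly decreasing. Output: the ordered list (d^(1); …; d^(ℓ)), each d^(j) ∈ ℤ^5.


Via rank(M_{q-1}∘⋯∘M_p): M ≅ I[1,1]^2, I[1,5], I[3,5], I[5,5].
μ_θ-semistable layers: μ^(1)=83/3; μ^(2)=2; μ^(3)=-42

((0, 0, 2, 2, 2); (0, 0, 0, 0, 1); (3, 1, 0, 0, 0))


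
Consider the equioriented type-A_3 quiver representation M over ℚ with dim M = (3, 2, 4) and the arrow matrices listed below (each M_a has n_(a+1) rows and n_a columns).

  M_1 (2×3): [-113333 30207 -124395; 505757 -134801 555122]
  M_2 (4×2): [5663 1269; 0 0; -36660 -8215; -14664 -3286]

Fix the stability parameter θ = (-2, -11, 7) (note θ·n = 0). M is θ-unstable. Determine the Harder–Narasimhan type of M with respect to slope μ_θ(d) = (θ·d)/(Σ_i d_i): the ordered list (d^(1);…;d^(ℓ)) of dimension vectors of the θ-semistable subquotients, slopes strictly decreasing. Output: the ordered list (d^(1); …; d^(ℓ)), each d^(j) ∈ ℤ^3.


Barcode: M ≅ I[1,1], I[1,3]^2, I[3,3]^2. HN layers by μ_θ (3 steps, strictly decreasing):
  μ^(1)=7; μ^(2)=-2; μ^(3)=-13/2

((0, 0, 4); (1, 0, 0); (2, 2, 0))
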